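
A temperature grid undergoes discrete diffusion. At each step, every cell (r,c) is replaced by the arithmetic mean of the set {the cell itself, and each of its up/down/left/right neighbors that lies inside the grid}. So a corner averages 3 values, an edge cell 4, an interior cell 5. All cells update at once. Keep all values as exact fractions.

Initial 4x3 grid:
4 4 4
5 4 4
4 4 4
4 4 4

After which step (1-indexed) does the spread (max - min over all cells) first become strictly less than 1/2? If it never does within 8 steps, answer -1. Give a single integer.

Answer: 1

Derivation:
Step 1: max=13/3, min=4, spread=1/3
  -> spread < 1/2 first at step 1
Step 2: max=511/120, min=4, spread=31/120
Step 3: max=4531/1080, min=4, spread=211/1080
Step 4: max=448897/108000, min=7247/1800, spread=14077/108000
Step 5: max=4028407/972000, min=435683/108000, spread=5363/48600
Step 6: max=120380809/29160000, min=242869/60000, spread=93859/1166400
Step 7: max=7208674481/1749600000, min=394136467/97200000, spread=4568723/69984000
Step 8: max=431684435629/104976000000, min=11845618889/2916000000, spread=8387449/167961600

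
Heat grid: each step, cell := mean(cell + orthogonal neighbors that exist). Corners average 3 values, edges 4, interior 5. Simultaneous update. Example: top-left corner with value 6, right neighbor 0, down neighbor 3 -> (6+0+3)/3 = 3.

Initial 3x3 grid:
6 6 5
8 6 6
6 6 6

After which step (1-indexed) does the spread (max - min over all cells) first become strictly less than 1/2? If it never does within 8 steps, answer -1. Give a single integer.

Step 1: max=20/3, min=17/3, spread=1
Step 2: max=787/120, min=103/18, spread=301/360
Step 3: max=6917/1080, min=85223/14400, spread=21011/43200
  -> spread < 1/2 first at step 3
Step 4: max=2728303/432000, min=386809/64800, spread=448729/1296000
Step 5: max=24388373/3888000, min=23484623/3888000, spread=1205/5184
Step 6: max=1453302931/233280000, min=1415236681/233280000, spread=10151/62208
Step 7: max=86920263557/13996800000, min=85316819807/13996800000, spread=85517/746496
Step 8: max=5199304079779/839808000000, min=5131763673529/839808000000, spread=720431/8957952

Answer: 3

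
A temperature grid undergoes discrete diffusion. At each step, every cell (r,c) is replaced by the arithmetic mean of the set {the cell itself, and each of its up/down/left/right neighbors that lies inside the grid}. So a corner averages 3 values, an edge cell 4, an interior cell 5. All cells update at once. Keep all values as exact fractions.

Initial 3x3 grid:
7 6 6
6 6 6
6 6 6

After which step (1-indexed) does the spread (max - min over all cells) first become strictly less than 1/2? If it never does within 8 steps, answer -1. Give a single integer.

Answer: 1

Derivation:
Step 1: max=19/3, min=6, spread=1/3
  -> spread < 1/2 first at step 1
Step 2: max=113/18, min=6, spread=5/18
Step 3: max=1337/216, min=6, spread=41/216
Step 4: max=79891/12960, min=2171/360, spread=347/2592
Step 5: max=4772537/777600, min=21757/3600, spread=2921/31104
Step 6: max=285764539/46656000, min=2617483/432000, spread=24611/373248
Step 7: max=17114882033/2799360000, min=58976741/9720000, spread=207329/4478976
Step 8: max=1025799552451/167961600000, min=3149201599/518400000, spread=1746635/53747712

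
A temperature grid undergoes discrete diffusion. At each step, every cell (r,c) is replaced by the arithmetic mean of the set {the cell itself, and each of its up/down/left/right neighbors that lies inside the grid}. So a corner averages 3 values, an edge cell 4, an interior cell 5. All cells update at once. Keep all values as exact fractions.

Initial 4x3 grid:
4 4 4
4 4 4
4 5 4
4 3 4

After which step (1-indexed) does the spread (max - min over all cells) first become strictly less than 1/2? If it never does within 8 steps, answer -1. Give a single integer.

Answer: 2

Derivation:
Step 1: max=17/4, min=11/3, spread=7/12
Step 2: max=207/50, min=23/6, spread=23/75
  -> spread < 1/2 first at step 2
Step 3: max=4091/1000, min=1697/432, spread=8789/54000
Step 4: max=292123/72000, min=427417/108000, spread=4307/43200
Step 5: max=16199/4000, min=7740619/1944000, spread=26419/388800
Step 6: max=38851019/9600000, min=1551332557/388800000, spread=1770697/31104000
Step 7: max=3142901261/777600000, min=13993766087/3499200000, spread=11943167/279936000
Step 8: max=1256436317851/311040000000, min=5602341906517/1399680000000, spread=825944381/22394880000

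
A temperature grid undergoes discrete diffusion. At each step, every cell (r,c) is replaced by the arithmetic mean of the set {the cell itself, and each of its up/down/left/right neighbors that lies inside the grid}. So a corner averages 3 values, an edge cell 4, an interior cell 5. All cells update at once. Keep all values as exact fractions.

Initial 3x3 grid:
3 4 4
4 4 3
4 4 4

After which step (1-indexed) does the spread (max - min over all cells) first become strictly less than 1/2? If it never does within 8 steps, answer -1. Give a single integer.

Step 1: max=4, min=11/3, spread=1/3
  -> spread < 1/2 first at step 1
Step 2: max=47/12, min=893/240, spread=47/240
Step 3: max=309/80, min=4019/1080, spread=61/432
Step 4: max=165967/43200, min=242563/64800, spread=511/5184
Step 5: max=9908149/2592000, min=14592911/3888000, spread=4309/62208
Step 6: max=197661901/51840000, min=878136367/233280000, spread=36295/746496
Step 7: max=35503950941/9331200000, min=52778156099/13996800000, spread=305773/8957952
Step 8: max=2127506070527/559872000000, min=3171134488603/839808000000, spread=2575951/107495424

Answer: 1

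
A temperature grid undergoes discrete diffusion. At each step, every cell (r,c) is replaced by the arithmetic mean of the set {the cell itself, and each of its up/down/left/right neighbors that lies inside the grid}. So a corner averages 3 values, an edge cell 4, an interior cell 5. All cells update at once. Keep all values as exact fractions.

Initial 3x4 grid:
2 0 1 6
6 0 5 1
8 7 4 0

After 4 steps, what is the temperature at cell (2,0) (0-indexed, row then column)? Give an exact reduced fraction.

Step 1: cell (2,0) = 7
Step 2: cell (2,0) = 21/4
Step 3: cell (2,0) = 3457/720
Step 4: cell (2,0) = 91091/21600
Full grid after step 4:
  203473/64800 642481/216000 566041/216000 172423/64800
  823471/216000 75401/22500 138377/45000 588431/216000
  91091/21600 287327/72000 711541/216000 197623/64800

Answer: 91091/21600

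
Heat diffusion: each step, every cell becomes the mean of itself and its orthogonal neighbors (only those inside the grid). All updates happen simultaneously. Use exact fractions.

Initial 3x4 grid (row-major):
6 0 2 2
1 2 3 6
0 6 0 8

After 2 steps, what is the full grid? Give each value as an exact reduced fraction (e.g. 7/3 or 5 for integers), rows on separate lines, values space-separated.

After step 1:
  7/3 5/2 7/4 10/3
  9/4 12/5 13/5 19/4
  7/3 2 17/4 14/3
After step 2:
  85/36 539/240 611/240 59/18
  559/240 47/20 63/20 307/80
  79/36 659/240 811/240 41/9

Answer: 85/36 539/240 611/240 59/18
559/240 47/20 63/20 307/80
79/36 659/240 811/240 41/9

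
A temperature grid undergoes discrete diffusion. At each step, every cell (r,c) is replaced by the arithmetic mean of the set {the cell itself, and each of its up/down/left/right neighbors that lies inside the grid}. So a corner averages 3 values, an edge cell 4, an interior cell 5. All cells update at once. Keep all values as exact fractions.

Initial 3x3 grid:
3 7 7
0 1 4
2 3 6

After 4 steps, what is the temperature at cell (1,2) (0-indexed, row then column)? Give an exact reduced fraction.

Step 1: cell (1,2) = 9/2
Step 2: cell (1,2) = 107/24
Step 3: cell (1,2) = 6013/1440
Step 4: cell (1,2) = 345611/86400
Full grid after step 4:
  21269/6480 327461/86400 4549/1080
  28529/9600 124807/36000 345611/86400
  35693/12960 11539/3600 47743/12960

Answer: 345611/86400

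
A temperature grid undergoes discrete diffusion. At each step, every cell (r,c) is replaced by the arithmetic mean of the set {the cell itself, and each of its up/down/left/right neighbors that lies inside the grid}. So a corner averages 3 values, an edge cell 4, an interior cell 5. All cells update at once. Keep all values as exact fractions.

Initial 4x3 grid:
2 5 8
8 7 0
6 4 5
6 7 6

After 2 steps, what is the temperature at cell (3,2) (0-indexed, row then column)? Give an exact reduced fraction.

Answer: 31/6

Derivation:
Step 1: cell (3,2) = 6
Step 2: cell (3,2) = 31/6
Full grid after step 2:
  65/12 589/120 89/18
  431/80 537/100 1073/240
  1433/240 261/50 411/80
  217/36 1433/240 31/6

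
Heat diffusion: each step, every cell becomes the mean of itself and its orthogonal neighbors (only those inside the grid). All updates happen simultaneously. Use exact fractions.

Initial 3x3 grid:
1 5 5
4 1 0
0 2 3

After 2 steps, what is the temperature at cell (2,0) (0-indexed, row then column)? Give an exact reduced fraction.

Step 1: cell (2,0) = 2
Step 2: cell (2,0) = 5/3
Full grid after step 2:
  47/18 181/60 103/36
  277/120 213/100 193/80
  5/3 227/120 65/36

Answer: 5/3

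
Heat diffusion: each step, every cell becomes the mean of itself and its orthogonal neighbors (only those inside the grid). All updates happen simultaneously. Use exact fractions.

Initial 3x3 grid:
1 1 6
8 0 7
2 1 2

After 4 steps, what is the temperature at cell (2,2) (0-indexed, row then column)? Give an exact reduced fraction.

Step 1: cell (2,2) = 10/3
Step 2: cell (2,2) = 25/9
Step 3: cell (2,2) = 853/270
Step 4: cell (2,2) = 97687/32400
Full grid after step 4:
  386173/129600 231793/72000 420773/129600
  288349/96000 119263/40000 313349/96000
  91037/32400 863297/288000 97687/32400

Answer: 97687/32400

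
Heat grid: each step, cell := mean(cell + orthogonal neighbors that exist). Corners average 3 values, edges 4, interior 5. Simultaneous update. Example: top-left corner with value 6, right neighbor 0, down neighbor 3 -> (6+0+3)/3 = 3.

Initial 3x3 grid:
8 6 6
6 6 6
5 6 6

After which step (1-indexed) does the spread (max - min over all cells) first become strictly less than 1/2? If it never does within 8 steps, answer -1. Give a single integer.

Step 1: max=20/3, min=17/3, spread=1
Step 2: max=233/36, min=281/48, spread=89/144
Step 3: max=2723/432, min=853/144, spread=41/108
  -> spread < 1/2 first at step 3
Step 4: max=161677/25920, min=5731/960, spread=347/1296
Step 5: max=9621299/1555200, min=3109733/518400, spread=2921/15552
Step 6: max=574669453/93312000, min=187454651/31104000, spread=24611/186624
Step 7: max=34360624691/5598720000, min=3760255799/622080000, spread=207329/2239488
Step 8: max=2057082939277/335923200000, min=678416667259/111974400000, spread=1746635/26873856

Answer: 3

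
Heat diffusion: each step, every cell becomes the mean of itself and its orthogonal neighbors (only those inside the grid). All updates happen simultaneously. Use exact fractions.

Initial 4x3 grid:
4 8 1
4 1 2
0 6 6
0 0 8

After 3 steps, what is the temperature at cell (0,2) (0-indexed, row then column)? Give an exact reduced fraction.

Step 1: cell (0,2) = 11/3
Step 2: cell (0,2) = 29/9
Step 3: cell (0,2) = 4091/1080
Full grid after step 3:
  8237/2160 8461/2400 4091/1080
  21803/7200 7353/2000 6307/1800
  6641/2400 18019/6000 14399/3600
  1567/720 23233/7200 3983/1080

Answer: 4091/1080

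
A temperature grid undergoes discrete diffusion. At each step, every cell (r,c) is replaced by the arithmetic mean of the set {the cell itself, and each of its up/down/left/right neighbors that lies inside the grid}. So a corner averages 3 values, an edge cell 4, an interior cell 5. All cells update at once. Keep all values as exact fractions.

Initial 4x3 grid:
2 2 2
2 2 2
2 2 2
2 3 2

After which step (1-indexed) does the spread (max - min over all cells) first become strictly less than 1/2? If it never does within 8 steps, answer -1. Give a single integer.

Step 1: max=7/3, min=2, spread=1/3
  -> spread < 1/2 first at step 1
Step 2: max=547/240, min=2, spread=67/240
Step 3: max=4757/2160, min=2, spread=437/2160
Step 4: max=1885531/864000, min=2009/1000, spread=29951/172800
Step 5: max=16767821/7776000, min=6829/3375, spread=206761/1555200
Step 6: max=6676995571/3110400000, min=10965671/5400000, spread=14430763/124416000
Step 7: max=398355741689/186624000000, min=881652727/432000000, spread=139854109/1492992000
Step 8: max=23817351890251/11197440000000, min=79611228977/38880000000, spread=7114543559/89579520000

Answer: 1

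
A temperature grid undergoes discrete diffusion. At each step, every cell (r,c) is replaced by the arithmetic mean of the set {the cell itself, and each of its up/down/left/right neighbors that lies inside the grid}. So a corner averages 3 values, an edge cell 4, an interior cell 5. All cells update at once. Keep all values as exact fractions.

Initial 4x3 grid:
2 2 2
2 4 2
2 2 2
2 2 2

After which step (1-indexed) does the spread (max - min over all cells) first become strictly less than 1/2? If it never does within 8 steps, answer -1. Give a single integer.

Answer: 2

Derivation:
Step 1: max=5/2, min=2, spread=1/2
Step 2: max=123/50, min=2, spread=23/50
  -> spread < 1/2 first at step 2
Step 3: max=5611/2400, min=413/200, spread=131/480
Step 4: max=49751/21600, min=7591/3600, spread=841/4320
Step 5: max=19822051/8640000, min=1533373/720000, spread=56863/345600
Step 6: max=177054341/77760000, min=13949543/6480000, spread=386393/3110400
Step 7: max=70601723131/31104000000, min=5604358813/2592000000, spread=26795339/248832000
Step 8: max=4216295714129/1866240000000, min=338126149667/155520000000, spread=254051069/2985984000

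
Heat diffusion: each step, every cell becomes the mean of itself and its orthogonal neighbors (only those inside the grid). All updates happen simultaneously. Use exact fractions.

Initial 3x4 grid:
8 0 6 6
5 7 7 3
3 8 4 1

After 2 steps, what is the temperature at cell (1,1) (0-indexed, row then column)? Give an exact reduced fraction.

Answer: 273/50

Derivation:
Step 1: cell (1,1) = 27/5
Step 2: cell (1,1) = 273/50
Full grid after step 2:
  46/9 74/15 51/10 14/3
  1249/240 273/50 124/25 1039/240
  199/36 637/120 557/120 143/36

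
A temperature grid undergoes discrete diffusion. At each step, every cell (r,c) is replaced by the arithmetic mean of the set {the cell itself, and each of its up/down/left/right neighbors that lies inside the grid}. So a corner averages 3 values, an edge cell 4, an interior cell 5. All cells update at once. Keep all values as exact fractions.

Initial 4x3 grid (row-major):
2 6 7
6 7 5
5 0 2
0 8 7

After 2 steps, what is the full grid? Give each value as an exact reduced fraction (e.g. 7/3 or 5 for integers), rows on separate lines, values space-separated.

After step 1:
  14/3 11/2 6
  5 24/5 21/4
  11/4 22/5 7/2
  13/3 15/4 17/3
After step 2:
  91/18 629/120 67/12
  1033/240 499/100 391/80
  989/240 96/25 1129/240
  65/18 363/80 155/36

Answer: 91/18 629/120 67/12
1033/240 499/100 391/80
989/240 96/25 1129/240
65/18 363/80 155/36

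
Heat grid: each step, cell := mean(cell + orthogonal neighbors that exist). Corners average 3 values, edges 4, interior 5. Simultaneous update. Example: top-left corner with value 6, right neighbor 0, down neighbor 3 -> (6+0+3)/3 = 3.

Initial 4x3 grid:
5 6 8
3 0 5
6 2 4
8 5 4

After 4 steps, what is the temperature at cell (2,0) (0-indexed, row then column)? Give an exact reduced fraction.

Answer: 951287/216000

Derivation:
Step 1: cell (2,0) = 19/4
Step 2: cell (2,0) = 1079/240
Step 3: cell (2,0) = 31991/7200
Step 4: cell (2,0) = 951287/216000
Full grid after step 4:
  562187/129600 1280371/288000 585337/129600
  926167/216000 512179/120000 117349/27000
  951287/216000 1549037/360000 28591/6750
  597307/129600 3860593/864000 561757/129600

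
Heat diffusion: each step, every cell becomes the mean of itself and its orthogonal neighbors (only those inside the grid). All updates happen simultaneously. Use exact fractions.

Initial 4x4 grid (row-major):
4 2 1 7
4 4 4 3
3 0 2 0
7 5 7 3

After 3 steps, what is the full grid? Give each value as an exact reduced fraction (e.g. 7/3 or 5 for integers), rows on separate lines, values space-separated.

Answer: 3499/1080 22559/7200 23167/7200 7003/2160
24059/7200 9451/3000 18097/6000 11201/3600
2963/800 6849/2000 9487/3000 10741/3600
2971/720 391/100 1577/450 3523/1080

Derivation:
After step 1:
  10/3 11/4 7/2 11/3
  15/4 14/5 14/5 7/2
  7/2 14/5 13/5 2
  5 19/4 17/4 10/3
After step 2:
  59/18 743/240 763/240 32/9
  803/240 149/50 76/25 359/120
  301/80 329/100 289/100 343/120
  53/12 21/5 56/15 115/36
After step 3:
  3499/1080 22559/7200 23167/7200 7003/2160
  24059/7200 9451/3000 18097/6000 11201/3600
  2963/800 6849/2000 9487/3000 10741/3600
  2971/720 391/100 1577/450 3523/1080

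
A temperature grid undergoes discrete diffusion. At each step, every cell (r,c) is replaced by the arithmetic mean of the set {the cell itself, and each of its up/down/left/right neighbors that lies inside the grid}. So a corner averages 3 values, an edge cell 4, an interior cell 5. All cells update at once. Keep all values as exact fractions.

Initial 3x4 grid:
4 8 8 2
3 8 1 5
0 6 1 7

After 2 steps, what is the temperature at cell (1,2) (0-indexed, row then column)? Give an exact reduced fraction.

Answer: 441/100

Derivation:
Step 1: cell (1,2) = 23/5
Step 2: cell (1,2) = 441/100
Full grid after step 2:
  21/4 439/80 427/80 9/2
  339/80 243/50 441/100 1061/240
  7/2 157/40 493/120 71/18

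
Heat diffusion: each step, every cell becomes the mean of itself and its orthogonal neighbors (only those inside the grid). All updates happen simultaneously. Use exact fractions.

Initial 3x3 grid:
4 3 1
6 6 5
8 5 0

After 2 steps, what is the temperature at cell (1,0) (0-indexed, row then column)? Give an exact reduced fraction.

Step 1: cell (1,0) = 6
Step 2: cell (1,0) = 65/12
Full grid after step 2:
  83/18 95/24 19/6
  65/12 89/20 43/12
  205/36 233/48 133/36

Answer: 65/12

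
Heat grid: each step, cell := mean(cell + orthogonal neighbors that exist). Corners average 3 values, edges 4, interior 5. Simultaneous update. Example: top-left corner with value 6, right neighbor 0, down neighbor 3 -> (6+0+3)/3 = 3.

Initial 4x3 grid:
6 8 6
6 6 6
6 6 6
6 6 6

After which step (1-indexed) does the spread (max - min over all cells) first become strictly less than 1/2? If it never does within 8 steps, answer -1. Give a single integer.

Answer: 3

Derivation:
Step 1: max=20/3, min=6, spread=2/3
Step 2: max=787/120, min=6, spread=67/120
Step 3: max=6917/1080, min=6, spread=437/1080
  -> spread < 1/2 first at step 3
Step 4: max=2749531/432000, min=3009/500, spread=29951/86400
Step 5: max=24543821/3888000, min=20408/3375, spread=206761/777600
Step 6: max=9787395571/1555200000, min=16365671/2700000, spread=14430763/62208000
Step 7: max=584979741689/93312000000, min=1313652727/216000000, spread=139854109/746496000
Step 8: max=35014791890251/5598720000000, min=118491228977/19440000000, spread=7114543559/44789760000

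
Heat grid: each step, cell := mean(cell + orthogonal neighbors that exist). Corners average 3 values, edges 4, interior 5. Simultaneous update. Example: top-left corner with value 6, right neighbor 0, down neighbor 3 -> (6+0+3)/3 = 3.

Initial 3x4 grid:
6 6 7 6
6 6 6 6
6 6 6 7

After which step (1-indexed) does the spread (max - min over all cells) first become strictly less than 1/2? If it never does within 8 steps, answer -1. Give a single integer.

Answer: 1

Derivation:
Step 1: max=19/3, min=6, spread=1/3
  -> spread < 1/2 first at step 1
Step 2: max=1507/240, min=6, spread=67/240
Step 3: max=13547/2160, min=289/48, spread=271/1080
Step 4: max=809599/129600, min=14521/2400, spread=5093/25920
Step 5: max=48467501/7776000, min=1310611/216000, spread=257101/1555200
Step 6: max=2901013999/466560000, min=39427967/6480000, spread=497603/3732480
Step 7: max=173755637141/27993600000, min=395046113/64800000, spread=123828653/1119744000
Step 8: max=10408837884319/1679616000000, min=35614295413/5832000000, spread=1215366443/13436928000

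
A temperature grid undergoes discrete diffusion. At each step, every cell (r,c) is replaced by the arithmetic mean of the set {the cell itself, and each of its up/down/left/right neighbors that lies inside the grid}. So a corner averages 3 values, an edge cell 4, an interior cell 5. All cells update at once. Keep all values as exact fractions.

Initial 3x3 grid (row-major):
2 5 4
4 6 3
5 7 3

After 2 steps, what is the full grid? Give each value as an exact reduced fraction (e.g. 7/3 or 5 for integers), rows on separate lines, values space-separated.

Answer: 73/18 203/48 49/12
73/16 91/20 13/3
89/18 239/48 163/36

Derivation:
After step 1:
  11/3 17/4 4
  17/4 5 4
  16/3 21/4 13/3
After step 2:
  73/18 203/48 49/12
  73/16 91/20 13/3
  89/18 239/48 163/36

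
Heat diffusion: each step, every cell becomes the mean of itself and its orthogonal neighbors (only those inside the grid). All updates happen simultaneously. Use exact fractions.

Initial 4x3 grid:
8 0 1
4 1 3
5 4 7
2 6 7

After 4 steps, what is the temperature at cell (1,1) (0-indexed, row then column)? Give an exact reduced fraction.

Answer: 128419/36000

Derivation:
Step 1: cell (1,1) = 12/5
Step 2: cell (1,1) = 17/5
Step 3: cell (1,1) = 503/150
Step 4: cell (1,1) = 128419/36000
Full grid after step 4:
  361/108 264287/86400 3877/1296
  52207/14400 128419/36000 148471/43200
  36221/8640 100681/24000 37411/8640
  115931/25920 54311/11520 123871/25920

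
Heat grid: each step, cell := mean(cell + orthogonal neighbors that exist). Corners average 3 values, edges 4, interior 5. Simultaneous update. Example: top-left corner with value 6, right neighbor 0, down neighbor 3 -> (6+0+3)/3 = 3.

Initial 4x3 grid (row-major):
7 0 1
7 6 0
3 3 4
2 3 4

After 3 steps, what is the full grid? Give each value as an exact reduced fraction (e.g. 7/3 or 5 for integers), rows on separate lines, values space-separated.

Answer: 2143/540 1627/480 332/135
3019/720 133/40 2069/720
2659/720 1057/300 2149/720
3749/1080 463/144 3479/1080

Derivation:
After step 1:
  14/3 7/2 1/3
  23/4 16/5 11/4
  15/4 19/5 11/4
  8/3 3 11/3
After step 2:
  167/36 117/40 79/36
  521/120 19/5 271/120
  479/120 33/10 389/120
  113/36 197/60 113/36
After step 3:
  2143/540 1627/480 332/135
  3019/720 133/40 2069/720
  2659/720 1057/300 2149/720
  3749/1080 463/144 3479/1080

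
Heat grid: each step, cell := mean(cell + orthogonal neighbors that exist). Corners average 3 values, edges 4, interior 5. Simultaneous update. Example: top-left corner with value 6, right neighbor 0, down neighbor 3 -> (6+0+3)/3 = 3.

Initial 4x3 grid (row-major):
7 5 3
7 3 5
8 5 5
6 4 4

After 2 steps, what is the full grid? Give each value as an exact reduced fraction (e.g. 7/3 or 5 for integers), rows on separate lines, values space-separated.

After step 1:
  19/3 9/2 13/3
  25/4 5 4
  13/2 5 19/4
  6 19/4 13/3
After step 2:
  205/36 121/24 77/18
  289/48 99/20 217/48
  95/16 26/5 217/48
  23/4 241/48 83/18

Answer: 205/36 121/24 77/18
289/48 99/20 217/48
95/16 26/5 217/48
23/4 241/48 83/18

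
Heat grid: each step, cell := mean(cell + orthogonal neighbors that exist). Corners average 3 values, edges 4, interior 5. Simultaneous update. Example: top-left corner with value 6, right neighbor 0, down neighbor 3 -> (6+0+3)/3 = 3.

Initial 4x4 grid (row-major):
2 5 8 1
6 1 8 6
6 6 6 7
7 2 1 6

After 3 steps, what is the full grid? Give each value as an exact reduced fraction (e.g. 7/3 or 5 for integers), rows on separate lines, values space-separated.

Answer: 4921/1080 8303/1800 3103/600 3851/720
16471/3600 14881/3000 10377/2000 4399/800
1189/240 9519/2000 15419/3000 38071/7200
3389/720 151/32 33751/7200 5363/1080

Derivation:
After step 1:
  13/3 4 11/2 5
  15/4 26/5 29/5 11/2
  25/4 21/5 28/5 25/4
  5 4 15/4 14/3
After step 2:
  145/36 571/120 203/40 16/3
  293/60 459/100 138/25 451/80
  24/5 101/20 128/25 1321/240
  61/12 339/80 1081/240 44/9
After step 3:
  4921/1080 8303/1800 3103/600 3851/720
  16471/3600 14881/3000 10377/2000 4399/800
  1189/240 9519/2000 15419/3000 38071/7200
  3389/720 151/32 33751/7200 5363/1080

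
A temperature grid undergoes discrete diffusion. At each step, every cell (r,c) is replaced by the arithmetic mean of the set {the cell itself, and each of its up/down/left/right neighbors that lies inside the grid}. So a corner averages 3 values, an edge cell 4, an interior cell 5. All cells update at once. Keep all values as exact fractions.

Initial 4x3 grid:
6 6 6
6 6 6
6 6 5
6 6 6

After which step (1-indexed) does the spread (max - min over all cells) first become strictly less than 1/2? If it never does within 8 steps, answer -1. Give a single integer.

Answer: 1

Derivation:
Step 1: max=6, min=17/3, spread=1/3
  -> spread < 1/2 first at step 1
Step 2: max=6, min=689/120, spread=31/120
Step 3: max=6, min=6269/1080, spread=211/1080
Step 4: max=10753/1800, min=631103/108000, spread=14077/108000
Step 5: max=644317/108000, min=5691593/972000, spread=5363/48600
Step 6: max=357131/60000, min=171219191/29160000, spread=93859/1166400
Step 7: max=577863533/97200000, min=10287325519/1749600000, spread=4568723/69984000
Step 8: max=17314381111/2916000000, min=618075564371/104976000000, spread=8387449/167961600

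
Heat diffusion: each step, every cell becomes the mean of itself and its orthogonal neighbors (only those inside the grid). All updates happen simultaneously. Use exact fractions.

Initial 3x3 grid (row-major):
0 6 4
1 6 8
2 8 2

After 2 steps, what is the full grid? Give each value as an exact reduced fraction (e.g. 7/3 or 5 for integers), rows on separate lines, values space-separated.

After step 1:
  7/3 4 6
  9/4 29/5 5
  11/3 9/2 6
After step 2:
  103/36 68/15 5
  281/80 431/100 57/10
  125/36 599/120 31/6

Answer: 103/36 68/15 5
281/80 431/100 57/10
125/36 599/120 31/6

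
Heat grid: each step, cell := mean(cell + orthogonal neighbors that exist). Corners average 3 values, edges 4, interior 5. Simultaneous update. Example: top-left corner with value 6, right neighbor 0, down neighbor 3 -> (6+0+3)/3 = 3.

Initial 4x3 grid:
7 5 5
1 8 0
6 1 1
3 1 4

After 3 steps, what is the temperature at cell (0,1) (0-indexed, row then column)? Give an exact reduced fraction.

Answer: 65813/14400

Derivation:
Step 1: cell (0,1) = 25/4
Step 2: cell (0,1) = 203/48
Step 3: cell (0,1) = 65813/14400
Full grid after step 3:
  971/216 65813/14400 1645/432
  31199/7200 10721/3000 1589/450
  23399/7200 9601/3000 993/400
  3337/1080 36073/14400 581/240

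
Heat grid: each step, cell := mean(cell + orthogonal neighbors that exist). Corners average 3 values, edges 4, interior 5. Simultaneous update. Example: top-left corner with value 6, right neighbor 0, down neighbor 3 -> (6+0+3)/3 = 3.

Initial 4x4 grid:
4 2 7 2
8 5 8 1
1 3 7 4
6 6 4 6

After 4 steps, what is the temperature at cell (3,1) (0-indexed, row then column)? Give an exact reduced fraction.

Step 1: cell (3,1) = 19/4
Step 2: cell (3,1) = 577/120
Step 3: cell (3,1) = 8657/1800
Step 4: cell (3,1) = 259013/54000
Full grid after step 4:
  302407/64800 202127/43200 983819/216000 28559/6480
  101257/21600 851629/180000 420973/90000 979319/216000
  503401/108000 430579/90000 868579/180000 203987/43200
  151429/32400 259013/54000 52781/10800 314857/64800

Answer: 259013/54000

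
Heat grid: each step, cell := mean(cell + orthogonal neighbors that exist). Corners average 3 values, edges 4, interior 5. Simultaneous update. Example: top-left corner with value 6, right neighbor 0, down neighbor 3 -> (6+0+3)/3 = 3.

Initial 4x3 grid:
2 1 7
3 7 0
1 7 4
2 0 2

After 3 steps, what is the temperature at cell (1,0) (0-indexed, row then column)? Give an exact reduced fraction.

Answer: 3869/1200

Derivation:
Step 1: cell (1,0) = 13/4
Step 2: cell (1,0) = 121/40
Step 3: cell (1,0) = 3869/1200
Full grid after step 3:
  2237/720 50333/14400 1879/540
  3869/1200 10121/3000 26239/7200
  1727/600 1581/500 7733/2400
  1811/720 4287/1600 1013/360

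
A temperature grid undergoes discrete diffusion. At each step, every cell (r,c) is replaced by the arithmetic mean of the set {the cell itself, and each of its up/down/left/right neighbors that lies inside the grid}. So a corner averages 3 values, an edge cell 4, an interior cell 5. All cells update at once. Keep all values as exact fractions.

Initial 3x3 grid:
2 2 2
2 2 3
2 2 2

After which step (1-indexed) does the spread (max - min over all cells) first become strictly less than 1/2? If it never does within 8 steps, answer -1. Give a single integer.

Answer: 1

Derivation:
Step 1: max=7/3, min=2, spread=1/3
  -> spread < 1/2 first at step 1
Step 2: max=547/240, min=2, spread=67/240
Step 3: max=4757/2160, min=407/200, spread=1807/10800
Step 4: max=1885963/864000, min=11161/5400, spread=33401/288000
Step 5: max=16781933/7776000, min=1123391/540000, spread=3025513/38880000
Step 6: max=6685726867/3110400000, min=60355949/28800000, spread=53531/995328
Step 7: max=399280925849/186624000000, min=16343116051/7776000000, spread=450953/11943936
Step 8: max=23903783560603/11197440000000, min=1967248610519/933120000000, spread=3799043/143327232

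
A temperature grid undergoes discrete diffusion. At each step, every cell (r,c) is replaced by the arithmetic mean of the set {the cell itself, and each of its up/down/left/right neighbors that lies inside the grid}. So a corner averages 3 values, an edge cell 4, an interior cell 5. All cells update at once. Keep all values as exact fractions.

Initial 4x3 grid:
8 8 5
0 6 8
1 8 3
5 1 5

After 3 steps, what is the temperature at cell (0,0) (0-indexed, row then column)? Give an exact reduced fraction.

Step 1: cell (0,0) = 16/3
Step 2: cell (0,0) = 95/18
Step 3: cell (0,0) = 583/108
Full grid after step 3:
  583/108 83251/14400 301/48
  33173/7200 16207/3000 6683/1200
  29393/7200 12817/3000 1507/300
  931/270 59011/14400 3031/720

Answer: 583/108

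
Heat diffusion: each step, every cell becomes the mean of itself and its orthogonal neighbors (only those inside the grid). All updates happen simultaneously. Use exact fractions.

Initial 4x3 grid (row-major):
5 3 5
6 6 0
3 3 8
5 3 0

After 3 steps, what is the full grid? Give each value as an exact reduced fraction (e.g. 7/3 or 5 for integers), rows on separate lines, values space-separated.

After step 1:
  14/3 19/4 8/3
  5 18/5 19/4
  17/4 23/5 11/4
  11/3 11/4 11/3
After step 2:
  173/36 941/240 73/18
  1051/240 227/50 413/120
  1051/240 359/100 473/120
  32/9 881/240 55/18
After step 3:
  2359/540 62359/14400 8221/2160
  32587/7200 11923/3000 14381/3600
  28627/7200 12073/3000 6313/1800
  2089/540 49939/14400 7681/2160

Answer: 2359/540 62359/14400 8221/2160
32587/7200 11923/3000 14381/3600
28627/7200 12073/3000 6313/1800
2089/540 49939/14400 7681/2160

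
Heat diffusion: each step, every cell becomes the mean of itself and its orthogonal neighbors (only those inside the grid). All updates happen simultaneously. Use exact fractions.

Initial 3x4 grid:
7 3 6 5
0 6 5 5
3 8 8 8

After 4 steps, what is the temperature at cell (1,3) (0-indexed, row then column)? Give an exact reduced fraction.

Step 1: cell (1,3) = 23/4
Step 2: cell (1,3) = 289/48
Step 3: cell (1,3) = 84943/14400
Step 4: cell (1,3) = 5115197/864000
Full grid after step 4:
  292829/64800 1035563/216000 1155323/216000 719863/129600
  328561/72000 102081/20000 2007133/360000 5115197/864000
  39413/8100 284797/54000 53477/9000 265171/43200

Answer: 5115197/864000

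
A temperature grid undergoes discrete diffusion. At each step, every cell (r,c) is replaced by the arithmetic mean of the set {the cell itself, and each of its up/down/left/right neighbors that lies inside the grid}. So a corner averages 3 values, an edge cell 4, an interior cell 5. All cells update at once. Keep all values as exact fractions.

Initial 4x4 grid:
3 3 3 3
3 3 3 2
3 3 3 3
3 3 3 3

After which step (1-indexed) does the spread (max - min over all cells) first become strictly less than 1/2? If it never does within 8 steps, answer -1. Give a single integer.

Answer: 1

Derivation:
Step 1: max=3, min=8/3, spread=1/3
  -> spread < 1/2 first at step 1
Step 2: max=3, min=329/120, spread=31/120
Step 3: max=3, min=3029/1080, spread=211/1080
Step 4: max=3, min=307157/108000, spread=16843/108000
Step 5: max=26921/9000, min=2777357/972000, spread=130111/972000
Step 6: max=1612841/540000, min=83837633/29160000, spread=3255781/29160000
Step 7: max=1608893/540000, min=2524046309/874800000, spread=82360351/874800000
Step 8: max=289093559/97200000, min=75980683109/26244000000, spread=2074577821/26244000000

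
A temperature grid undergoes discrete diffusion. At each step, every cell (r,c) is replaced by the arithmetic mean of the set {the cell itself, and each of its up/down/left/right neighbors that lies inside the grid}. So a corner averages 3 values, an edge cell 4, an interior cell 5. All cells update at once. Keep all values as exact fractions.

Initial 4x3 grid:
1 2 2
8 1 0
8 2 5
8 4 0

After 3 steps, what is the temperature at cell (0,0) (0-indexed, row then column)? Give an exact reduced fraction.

Step 1: cell (0,0) = 11/3
Step 2: cell (0,0) = 29/9
Step 3: cell (0,0) = 3533/1080
Full grid after step 3:
  3533/1080 6017/2400 4181/2160
  893/225 6041/2000 16451/7200
  17063/3600 22783/6000 6617/2400
  1099/216 29281/7200 467/144

Answer: 3533/1080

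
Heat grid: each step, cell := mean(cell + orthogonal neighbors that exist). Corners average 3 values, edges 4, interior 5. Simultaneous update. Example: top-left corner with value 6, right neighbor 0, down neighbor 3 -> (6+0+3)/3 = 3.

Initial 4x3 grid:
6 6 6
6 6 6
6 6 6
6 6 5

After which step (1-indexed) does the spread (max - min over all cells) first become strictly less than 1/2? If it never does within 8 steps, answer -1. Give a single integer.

Answer: 1

Derivation:
Step 1: max=6, min=17/3, spread=1/3
  -> spread < 1/2 first at step 1
Step 2: max=6, min=103/18, spread=5/18
Step 3: max=6, min=1255/216, spread=41/216
Step 4: max=6, min=151303/25920, spread=4217/25920
Step 5: max=43121/7200, min=9122051/1555200, spread=38417/311040
Step 6: max=861403/144000, min=548671789/93312000, spread=1903471/18662400
Step 7: max=25804241/4320000, min=32991330911/5598720000, spread=18038617/223948800
Step 8: max=2319873241/388800000, min=1982271017149/335923200000, spread=883978523/13436928000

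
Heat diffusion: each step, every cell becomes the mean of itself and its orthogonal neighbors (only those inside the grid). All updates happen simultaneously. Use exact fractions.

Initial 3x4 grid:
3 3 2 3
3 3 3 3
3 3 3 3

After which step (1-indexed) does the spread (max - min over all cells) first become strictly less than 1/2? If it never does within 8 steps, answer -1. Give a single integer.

Answer: 1

Derivation:
Step 1: max=3, min=8/3, spread=1/3
  -> spread < 1/2 first at step 1
Step 2: max=3, min=329/120, spread=31/120
Step 3: max=3, min=3029/1080, spread=211/1080
Step 4: max=5353/1800, min=307103/108000, spread=14077/108000
Step 5: max=320317/108000, min=2775593/972000, spread=5363/48600
Step 6: max=177131/60000, min=83739191/29160000, spread=93859/1166400
Step 7: max=286263533/97200000, min=5038525519/1749600000, spread=4568723/69984000
Step 8: max=8566381111/2916000000, min=303147564371/104976000000, spread=8387449/167961600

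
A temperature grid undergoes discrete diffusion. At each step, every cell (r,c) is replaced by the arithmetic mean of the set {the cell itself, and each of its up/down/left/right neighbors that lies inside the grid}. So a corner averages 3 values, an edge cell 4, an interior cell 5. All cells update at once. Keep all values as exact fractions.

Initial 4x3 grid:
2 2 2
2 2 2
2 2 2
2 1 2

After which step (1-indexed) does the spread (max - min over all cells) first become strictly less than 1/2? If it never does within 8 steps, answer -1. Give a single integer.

Step 1: max=2, min=5/3, spread=1/3
  -> spread < 1/2 first at step 1
Step 2: max=2, min=413/240, spread=67/240
Step 3: max=2, min=3883/2160, spread=437/2160
Step 4: max=1991/1000, min=1570469/864000, spread=29951/172800
Step 5: max=6671/3375, min=14336179/7776000, spread=206761/1555200
Step 6: max=10634329/5400000, min=5764604429/3110400000, spread=14430763/124416000
Step 7: max=846347273/432000000, min=348140258311/186624000000, spread=139854109/1492992000
Step 8: max=75908771023/38880000000, min=20972408109749/11197440000000, spread=7114543559/89579520000

Answer: 1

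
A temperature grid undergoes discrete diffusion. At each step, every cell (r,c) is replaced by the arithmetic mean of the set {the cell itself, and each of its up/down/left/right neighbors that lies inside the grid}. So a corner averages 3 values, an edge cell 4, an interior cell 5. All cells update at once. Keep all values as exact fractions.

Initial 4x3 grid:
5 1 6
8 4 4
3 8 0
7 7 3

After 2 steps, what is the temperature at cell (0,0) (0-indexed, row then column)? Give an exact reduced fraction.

Step 1: cell (0,0) = 14/3
Step 2: cell (0,0) = 41/9
Full grid after step 2:
  41/9 13/3 67/18
  127/24 219/50 191/48
  647/120 259/50 899/240
  221/36 393/80 40/9

Answer: 41/9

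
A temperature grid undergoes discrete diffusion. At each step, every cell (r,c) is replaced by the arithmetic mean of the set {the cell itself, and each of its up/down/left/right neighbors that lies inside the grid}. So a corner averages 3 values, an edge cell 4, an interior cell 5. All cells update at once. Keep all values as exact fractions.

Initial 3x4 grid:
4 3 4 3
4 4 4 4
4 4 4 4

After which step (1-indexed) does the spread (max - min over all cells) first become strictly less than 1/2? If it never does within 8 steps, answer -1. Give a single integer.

Answer: 2

Derivation:
Step 1: max=4, min=7/2, spread=1/2
Step 2: max=4, min=131/36, spread=13/36
  -> spread < 1/2 first at step 2
Step 3: max=793/200, min=26743/7200, spread=361/1440
Step 4: max=21239/5400, min=486431/129600, spread=4661/25920
Step 5: max=8443379/2160000, min=24521137/6480000, spread=809/6480
Step 6: max=75724699/19440000, min=1772149601/466560000, spread=1809727/18662400
Step 7: max=565999427/145800000, min=106729952059/27993600000, spread=77677517/1119744000
Step 8: max=45196933549/11664000000, min=6416565605681/1679616000000, spread=734342603/13436928000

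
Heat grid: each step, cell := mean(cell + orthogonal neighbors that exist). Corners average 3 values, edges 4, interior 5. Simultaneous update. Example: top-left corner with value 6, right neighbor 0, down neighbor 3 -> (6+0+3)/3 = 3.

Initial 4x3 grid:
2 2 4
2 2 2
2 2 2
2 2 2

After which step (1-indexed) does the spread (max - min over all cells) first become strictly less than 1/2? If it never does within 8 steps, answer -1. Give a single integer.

Step 1: max=8/3, min=2, spread=2/3
Step 2: max=23/9, min=2, spread=5/9
Step 3: max=257/108, min=2, spread=41/108
  -> spread < 1/2 first at step 3
Step 4: max=30137/12960, min=2, spread=4217/12960
Step 5: max=1764349/777600, min=7279/3600, spread=38417/155520
Step 6: max=104512211/46656000, min=146597/72000, spread=1903471/9331200
Step 7: max=6199709089/2799360000, min=4435759/2160000, spread=18038617/111974400
Step 8: max=369191382851/167961600000, min=401726759/194400000, spread=883978523/6718464000

Answer: 3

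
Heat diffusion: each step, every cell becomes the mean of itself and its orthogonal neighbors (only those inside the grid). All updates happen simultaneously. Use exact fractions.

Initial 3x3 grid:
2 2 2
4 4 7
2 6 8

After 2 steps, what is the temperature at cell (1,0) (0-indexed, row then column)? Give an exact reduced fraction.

Step 1: cell (1,0) = 3
Step 2: cell (1,0) = 107/30
Full grid after step 2:
  49/18 403/120 137/36
  107/30 407/100 1231/240
  4 103/20 23/4

Answer: 107/30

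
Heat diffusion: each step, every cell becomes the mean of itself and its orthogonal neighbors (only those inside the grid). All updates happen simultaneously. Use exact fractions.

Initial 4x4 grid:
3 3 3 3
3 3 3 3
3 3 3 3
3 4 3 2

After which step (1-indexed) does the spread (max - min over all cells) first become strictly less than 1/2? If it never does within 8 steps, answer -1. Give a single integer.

Answer: 2

Derivation:
Step 1: max=10/3, min=8/3, spread=2/3
Step 2: max=767/240, min=101/36, spread=281/720
  -> spread < 1/2 first at step 2
Step 3: max=6857/2160, min=311/108, spread=637/2160
Step 4: max=202907/64800, min=47353/16200, spread=2699/12960
Step 5: max=6044081/1944000, min=1432441/486000, spread=314317/1944000
Step 6: max=180101699/58320000, min=115188713/38880000, spread=14637259/116640000
Step 7: max=5378357297/1749600000, min=17344108657/5832000000, spread=1751246999/17496000000
Step 8: max=160737777707/52488000000, min=173881187143/58320000000, spread=42447092783/524880000000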